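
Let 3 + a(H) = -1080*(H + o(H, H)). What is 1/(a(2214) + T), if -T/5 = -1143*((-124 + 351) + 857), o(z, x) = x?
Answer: 1/1412817 ≈ 7.0781e-7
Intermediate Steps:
a(H) = -3 - 2160*H (a(H) = -3 - 1080*(H + H) = -3 - 2160*H)
T = 6195060 (T = -(-5715)*((-124 + 351) + 857) = -(-5715)*(227 + 857) = -(-5715)*1084 = -5*(-1239012) = 6195060)
1/(a(2214) + T) = 1/((-3 - 2160*2214) + 6195060) = 1/((-3 - 4782240) + 6195060) = 1/(-4782243 + 6195060) = 1/1412817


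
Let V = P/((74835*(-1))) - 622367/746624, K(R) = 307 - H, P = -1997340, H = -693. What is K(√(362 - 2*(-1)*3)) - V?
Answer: 3628594659619/3724907136 ≈ 974.14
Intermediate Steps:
K(R) = 1000 (K(R) = 307 - 1*(-693) = 307 + 693 = 1000)
V = 96312476381/3724907136 (V = -1997340/(74835*(-1)) - 622367/746624 = -1997340/(-74835) - 622367*1/746624 = -1997340*(-1/74835) - 622367/746624 = 133156/4989 - 622367/746624 = 96312476381/3724907136 ≈ 25.856)
K(√(362 - 2*(-1)*3)) - V = 1000 - 1*96312476381/3724907136 = 1000 - 96312476381/3724907136 = 3628594659619/3724907136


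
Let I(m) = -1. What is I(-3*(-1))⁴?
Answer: 1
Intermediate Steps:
I(-3*(-1))⁴ = (-1)⁴ = 1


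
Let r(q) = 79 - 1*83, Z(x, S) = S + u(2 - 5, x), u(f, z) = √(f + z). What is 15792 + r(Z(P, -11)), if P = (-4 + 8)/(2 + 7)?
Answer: 15788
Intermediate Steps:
P = 4/9 ≈ 0.44444
Z(x, S) = S + √(-3 + x) (Z(x, S) = S + √((2 - 5) + x) = S + √(-3 + x))
r(q) = -4 (r(q) = 79 - 83 = -4)
15792 + r(Z(P, -11)) = 15792 - 4 = 15788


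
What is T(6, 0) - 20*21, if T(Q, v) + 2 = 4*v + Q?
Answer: -416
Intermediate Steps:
T(Q, v) = -2 + Q + 4*v (T(Q, v) = -2 + (4*v + Q) = -2 + (Q + 4*v) = -2 + Q + 4*v)
T(6, 0) - 20*21 = (-2 + 6 + 4*0) - 20*21 = (-2 + 6 + 0) - 420 = 4 - 420 = -416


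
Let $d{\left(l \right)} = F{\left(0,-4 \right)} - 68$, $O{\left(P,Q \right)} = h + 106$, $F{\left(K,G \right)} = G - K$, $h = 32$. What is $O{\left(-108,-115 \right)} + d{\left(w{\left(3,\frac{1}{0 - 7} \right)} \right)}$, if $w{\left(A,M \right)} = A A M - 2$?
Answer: $66$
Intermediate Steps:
$w{\left(A,M \right)} = -2 + M A^{2}$ ($w{\left(A,M \right)} = A^{2} M - 2 = M A^{2} - 2 = -2 + M A^{2}$)
$O{\left(P,Q \right)} = 138$ ($O{\left(P,Q \right)} = 32 + 106 = 138$)
$d{\left(l \right)} = -72$ ($d{\left(l \right)} = \left(-4 - 0\right) - 68 = \left(-4 + 0\right) - 68 = -4 - 68 = -72$)
$O{\left(-108,-115 \right)} + d{\left(w{\left(3,\frac{1}{0 - 7} \right)} \right)} = 138 - 72 = 66$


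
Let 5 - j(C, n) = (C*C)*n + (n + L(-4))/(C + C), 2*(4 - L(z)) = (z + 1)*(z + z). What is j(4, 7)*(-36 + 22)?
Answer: 5985/4 ≈ 1496.3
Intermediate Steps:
L(z) = 4 - z*(1 + z) (L(z) = 4 - (z + 1)*(z + z)/2 = 4 - (1 + z)*2*z/2 = 4 - z*(1 + z))
j(C, n) = 5 - n*C² - (-8 + n)/(2*C) (j(C, n) = 5 - ((C*C)*n + (n + (4 - 1*(-4) - 1*(-4)²))/(C + C)) = 5 - (C²*n + (n + (4 + 4 - 1*16))/((2*C))) = 5 - (n*C² + (n + (4 + 4 - 16))*(1/(2*C))) = 5 - (n*C² + (n - 8)*(1/(2*C))) = 5 - (n*C² + (-8 + n)*(1/(2*C))) = 5 - (n*C² + (-8 + n)/(2*C)) = 5 + (-n*C² - (-8 + n)/(2*C)) = 5 - n*C² - (-8 + n)/(2*C))
j(4, 7)*(-36 + 22) = ((4 - ½*7 - 1*4*(-5 + 7*4²))/4)*(-36 + 22) = ((4 - 7/2 - 1*4*(-5 + 7*16))/4)*(-14) = ((4 - 7/2 - 1*4*(-5 + 112))/4)*(-14) = ((4 - 7/2 - 1*4*107)/4)*(-14) = ((4 - 7/2 - 428)/4)*(-14) = ((¼)*(-855/2))*(-14) = -855/8*(-14) = 5985/4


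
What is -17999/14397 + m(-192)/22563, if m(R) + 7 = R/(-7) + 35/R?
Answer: -181807338187/145528100928 ≈ -1.2493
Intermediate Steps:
m(R) = -7 + 35/R - R/7 (m(R) = -7 + (R/(-7) + 35/R) = -7 + (R*(-⅐) + 35/R) = -7 + (-R/7 + 35/R) = -7 + (35/R - R/7) = -7 + 35/R - R/7)
-17999/14397 + m(-192)/22563 = -17999/14397 + (-7 + 35/(-192) - ⅐*(-192))/22563 = -17999*1/14397 + (-7 + 35*(-1/192) + 192/7)*(1/22563) = -17999/14397 + (-7 - 35/192 + 192/7)*(1/22563) = -17999/14397 + (27211/1344)*(1/22563) = -17999/14397 + 27211/30324672 = -181807338187/145528100928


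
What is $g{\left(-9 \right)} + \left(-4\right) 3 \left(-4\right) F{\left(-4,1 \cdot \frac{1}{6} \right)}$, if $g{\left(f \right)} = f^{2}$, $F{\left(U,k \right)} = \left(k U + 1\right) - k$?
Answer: $89$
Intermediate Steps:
$F{\left(U,k \right)} = 1 - k + U k$ ($F{\left(U,k \right)} = \left(U k + 1\right) - k = \left(1 + U k\right) - k = 1 - k + U k$)
$g{\left(-9 \right)} + \left(-4\right) 3 \left(-4\right) F{\left(-4,1 \cdot \frac{1}{6} \right)} = \left(-9\right)^{2} + \left(-4\right) 3 \left(-4\right) \left(1 - 1 \cdot \frac{1}{6} - 4 \cdot 1 \cdot \frac{1}{6}\right) = 81 + \left(-12\right) \left(-4\right) \left(1 - 1 \cdot \frac{1}{6} - 4 \cdot 1 \cdot \frac{1}{6}\right) = 81 + 48 \left(1 - \frac{1}{6} - \frac{2}{3}\right) = 81 + 48 \cdot \frac{1}{6} = 81 + 8 = 89$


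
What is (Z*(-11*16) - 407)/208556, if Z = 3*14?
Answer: -7799/208556 ≈ -0.037395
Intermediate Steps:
Z = 42
(Z*(-11*16) - 407)/208556 = (42*(-11*16) - 407)/208556 = (42*(-176) - 407)*(1/208556) = (-7392 - 407)*(1/208556) = -7799*1/208556 = -7799/208556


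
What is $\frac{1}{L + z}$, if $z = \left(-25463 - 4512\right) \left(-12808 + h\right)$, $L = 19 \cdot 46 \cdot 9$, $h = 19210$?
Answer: $- \frac{1}{191892084} \approx -5.2113 \cdot 10^{-9}$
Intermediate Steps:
$L = 7866$ ($L = 874 \cdot 9 = 7866$)
$z = -191899950$ ($z = \left(-25463 - 4512\right) \left(-12808 + 19210\right) = \left(-29975\right) 6402 = -191899950$)
$\frac{1}{L + z} = \frac{1}{7866 - 191899950} = \frac{1}{-191892084} = - \frac{1}{191892084}$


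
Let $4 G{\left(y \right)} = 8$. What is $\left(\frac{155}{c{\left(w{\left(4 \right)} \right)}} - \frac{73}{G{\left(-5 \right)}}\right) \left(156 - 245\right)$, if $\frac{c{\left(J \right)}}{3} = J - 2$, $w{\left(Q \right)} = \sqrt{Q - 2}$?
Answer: $\frac{47081}{6} + \frac{13795 \sqrt{2}}{6} \approx 11098.0$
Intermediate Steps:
$w{\left(Q \right)} = \sqrt{-2 + Q}$
$c{\left(J \right)} = -6 + 3 J$ ($c{\left(J \right)} = 3 \left(J - 2\right) = 3 \left(-2 + J\right) = -6 + 3 J$)
$G{\left(y \right)} = 2$ ($G{\left(y \right)} = \frac{1}{4} \cdot 8 = 2$)
$\left(\frac{155}{c{\left(w{\left(4 \right)} \right)}} - \frac{73}{G{\left(-5 \right)}}\right) \left(156 - 245\right) = \left(\frac{155}{-6 + 3 \sqrt{-2 + 4}} - \frac{73}{2}\right) \left(156 - 245\right) = \left(\frac{155}{-6 + 3 \sqrt{2}} - \frac{73}{2}\right) \left(-89\right) = \left(- \frac{73}{2} + \frac{155}{-6 + 3 \sqrt{2}}\right) \left(-89\right) = \frac{6497}{2} - \frac{13795}{-6 + 3 \sqrt{2}}$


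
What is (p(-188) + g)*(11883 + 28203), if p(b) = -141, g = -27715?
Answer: -1116635616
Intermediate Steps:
(p(-188) + g)*(11883 + 28203) = (-141 - 27715)*(11883 + 28203) = -27856*40086 = -1116635616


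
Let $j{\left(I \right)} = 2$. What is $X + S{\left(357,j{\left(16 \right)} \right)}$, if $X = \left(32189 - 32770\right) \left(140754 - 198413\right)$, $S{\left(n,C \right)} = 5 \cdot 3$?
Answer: $33499894$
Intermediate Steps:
$S{\left(n,C \right)} = 15$
$X = 33499879$ ($X = \left(-581\right) \left(-57659\right) = 33499879$)
$X + S{\left(357,j{\left(16 \right)} \right)} = 33499879 + 15 = 33499894$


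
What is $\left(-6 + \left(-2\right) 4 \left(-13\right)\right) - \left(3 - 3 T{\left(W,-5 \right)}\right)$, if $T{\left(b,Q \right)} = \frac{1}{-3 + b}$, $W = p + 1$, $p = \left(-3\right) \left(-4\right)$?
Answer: $\frac{953}{10} \approx 95.3$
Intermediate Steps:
$p = 12$
$W = 13$ ($W = 12 + 1 = 13$)
$\left(-6 + \left(-2\right) 4 \left(-13\right)\right) - \left(3 - 3 T{\left(W,-5 \right)}\right) = \left(-6 + \left(-2\right) 4 \left(-13\right)\right) - \left(3 - \frac{3}{-3 + 13}\right) = \left(-6 - -104\right) - \left(3 - \frac{3}{10}\right) = \left(-6 + 104\right) - \left(3 - \frac{3}{10}\right) = 98 - \left(3 - \frac{3}{10}\right) = 98 - \frac{27}{10} = \frac{953}{10}$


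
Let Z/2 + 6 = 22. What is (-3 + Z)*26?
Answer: 754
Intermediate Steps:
Z = 32 (Z = -12 + 2*22 = -12 + 44 = 32)
(-3 + Z)*26 = (-3 + 32)*26 = 29*26 = 754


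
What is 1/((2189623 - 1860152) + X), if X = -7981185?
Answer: -1/7651714 ≈ -1.3069e-7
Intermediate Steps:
1/((2189623 - 1860152) + X) = 1/((2189623 - 1860152) - 7981185) = 1/(329471 - 7981185) = 1/(-7651714) = -1/7651714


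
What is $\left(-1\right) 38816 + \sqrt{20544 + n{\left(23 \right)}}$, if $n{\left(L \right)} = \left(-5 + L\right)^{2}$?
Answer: $-38816 + 2 \sqrt{5217} \approx -38672.0$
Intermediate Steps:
$\left(-1\right) 38816 + \sqrt{20544 + n{\left(23 \right)}} = \left(-1\right) 38816 + \sqrt{20544 + \left(-5 + 23\right)^{2}} = -38816 + \sqrt{20544 + 18^{2}} = -38816 + \sqrt{20544 + 324} = -38816 + \sqrt{20868} = -38816 + 2 \sqrt{5217}$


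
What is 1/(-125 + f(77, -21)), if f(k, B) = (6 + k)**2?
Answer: 1/6764 ≈ 0.00014784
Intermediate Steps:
1/(-125 + f(77, -21)) = 1/(-125 + (6 + 77)**2) = 1/(-125 + 83**2) = 1/(-125 + 6889) = 1/6764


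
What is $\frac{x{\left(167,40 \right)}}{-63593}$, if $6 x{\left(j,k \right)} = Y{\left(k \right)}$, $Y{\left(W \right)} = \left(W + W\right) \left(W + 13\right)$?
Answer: $- \frac{2120}{190779} \approx -0.011112$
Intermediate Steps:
$Y{\left(W \right)} = 2 W \left(13 + W\right)$
$x{\left(j,k \right)} = \frac{k \left(13 + k\right)}{3}$ ($x{\left(j,k \right)} = \frac{2 k \left(13 + k\right)}{6} = \frac{k \left(13 + k\right)}{3}$)
$\frac{x{\left(167,40 \right)}}{-63593} = \frac{\frac{1}{3} \cdot 40 \left(13 + 40\right)}{-63593} = \frac{1}{3} \cdot 40 \cdot 53 \left(- \frac{1}{63593}\right) = \frac{2120}{3} \left(- \frac{1}{63593}\right) = - \frac{2120}{190779}$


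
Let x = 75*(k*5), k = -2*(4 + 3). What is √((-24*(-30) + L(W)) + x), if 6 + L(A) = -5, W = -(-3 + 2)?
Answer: I*√4541 ≈ 67.387*I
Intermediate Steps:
k = -14 (k = -2*7 = -14)
W = 1 (W = -1*(-1) = 1)
L(A) = -11 (L(A) = -6 - 5 = -11)
x = -5250 (x = 75*(-14*5) = 75*(-70) = -5250)
√((-24*(-30) + L(W)) + x) = √((-24*(-30) - 11) - 5250) = √((720 - 11) - 5250) = √(709 - 5250) = √(-4541) = I*√4541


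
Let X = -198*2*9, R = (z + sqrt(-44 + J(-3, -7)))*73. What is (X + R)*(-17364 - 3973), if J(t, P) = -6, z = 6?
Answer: 66699462 - 7788005*I*sqrt(2) ≈ 6.6699e+7 - 1.1014e+7*I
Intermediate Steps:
R = 438 + 365*I*sqrt(2) (R = (6 + sqrt(-44 - 6))*73 = (6 + sqrt(-50))*73 = (6 + 5*I*sqrt(2))*73 = 438 + 365*I*sqrt(2) ≈ 438.0 + 516.19*I)
X = -3564 (X = -33*12*9 = -396*9 = -3564)
(X + R)*(-17364 - 3973) = (-3564 + (438 + 365*I*sqrt(2)))*(-17364 - 3973) = (-3126 + 365*I*sqrt(2))*(-21337) = 66699462 - 7788005*I*sqrt(2)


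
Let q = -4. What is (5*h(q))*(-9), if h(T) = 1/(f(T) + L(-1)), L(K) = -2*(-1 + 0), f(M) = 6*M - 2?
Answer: 15/8 ≈ 1.8750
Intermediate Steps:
f(M) = -2 + 6*M
L(K) = 2 (L(K) = -2*(-1) = 2)
h(T) = 1/(6*T) (h(T) = 1/((-2 + 6*T) + 2) = 1/(6*T))
(5*h(q))*(-9) = (5*((1/6)/(-4)))*(-9) = (5*((1/6)*(-1/4)))*(-9) = (5*(-1/24))*(-9) = -5/24*(-9) = 15/8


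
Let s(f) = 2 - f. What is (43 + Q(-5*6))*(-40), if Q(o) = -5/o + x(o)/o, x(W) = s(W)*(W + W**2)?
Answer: 106180/3 ≈ 35393.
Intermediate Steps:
x(W) = (2 - W)*(W + W**2)
Q(o) = 2 + o - o**2 - 5/o (Q(o) = -5/o + (o*(2 + o - o**2))/o = -5/o + (2 + o - o**2) = 2 + o - o**2 - 5/o)
(43 + Q(-5*6))*(-40) = (43 + (2 - 5*6 - (-5*6)**2 - 5/((-5*6))))*(-40) = (43 + (2 - 30 - 1*(-30)**2 - 5/(-30)))*(-40) = (43 + (2 - 30 - 1*900 - 5*(-1/30)))*(-40) = (43 + (2 - 30 - 900 + 1/6))*(-40) = (43 - 5567/6)*(-40) = -5309/6*(-40) = 106180/3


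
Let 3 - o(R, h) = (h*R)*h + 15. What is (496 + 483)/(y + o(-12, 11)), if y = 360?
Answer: 979/1800 ≈ 0.54389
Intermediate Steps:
o(R, h) = -12 - R*h**2 (o(R, h) = 3 - ((h*R)*h + 15) = 3 - ((R*h)*h + 15) = 3 - (R*h**2 + 15) = 3 - (15 + R*h**2) = 3 + (-15 - R*h**2) = -12 - R*h**2)
(496 + 483)/(y + o(-12, 11)) = (496 + 483)/(360 + (-12 - 1*(-12)*11**2)) = 979/(360 + (-12 - 1*(-12)*121)) = 979/(360 + (-12 + 1452)) = 979/(360 + 1440) = 979/1800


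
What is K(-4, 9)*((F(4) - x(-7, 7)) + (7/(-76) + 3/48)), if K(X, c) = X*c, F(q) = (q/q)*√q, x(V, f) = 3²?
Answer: 19233/76 ≈ 253.07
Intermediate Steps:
x(V, f) = 9
F(q) = √q (F(q) = 1*√q = √q)
K(-4, 9)*((F(4) - x(-7, 7)) + (7/(-76) + 3/48)) = (-4*9)*((√4 - 1*9) + (7/(-76) + 3/48)) = -36*((2 - 9) + (7*(-1/76) + 3*(1/48))) = -36*(-7 + (-7/76 + 1/16)) = -36*(-7 - 9/304) = -36*(-2137/304) = 19233/76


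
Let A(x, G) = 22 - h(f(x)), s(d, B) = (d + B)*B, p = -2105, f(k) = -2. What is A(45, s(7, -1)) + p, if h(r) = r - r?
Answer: -2083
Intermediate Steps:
h(r) = 0
s(d, B) = B*(B + d) (s(d, B) = (B + d)*B = B*(B + d))
A(x, G) = 22 (A(x, G) = 22 - 1*0 = 22 + 0 = 22)
A(45, s(7, -1)) + p = 22 - 2105 = -2083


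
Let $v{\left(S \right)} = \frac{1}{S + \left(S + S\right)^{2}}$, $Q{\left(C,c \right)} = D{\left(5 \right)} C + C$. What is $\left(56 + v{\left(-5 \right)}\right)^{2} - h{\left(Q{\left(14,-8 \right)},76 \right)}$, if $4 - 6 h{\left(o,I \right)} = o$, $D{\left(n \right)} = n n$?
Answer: $\frac{28854541}{9025} \approx 3197.2$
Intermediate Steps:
$D{\left(n \right)} = n^{2}$
$Q{\left(C,c \right)} = 26 C$ ($Q{\left(C,c \right)} = 5^{2} C + C = 25 C + C = 26 C$)
$h{\left(o,I \right)} = \frac{2}{3} - \frac{o}{6}$
$v{\left(S \right)} = \frac{1}{S + 4 S^{2}}$ ($v{\left(S \right)} = \frac{1}{S + \left(2 S\right)^{2}} = \frac{1}{S + 4 S^{2}}$)
$\left(56 + v{\left(-5 \right)}\right)^{2} - h{\left(Q{\left(14,-8 \right)},76 \right)} = \left(56 + \frac{1}{\left(-5\right) \left(1 + 4 \left(-5\right)\right)}\right)^{2} - \left(\frac{2}{3} - \frac{26 \cdot 14}{6}\right) = \left(56 - \frac{1}{5 \left(1 - 20\right)}\right)^{2} - \left(\frac{2}{3} - \frac{182}{3}\right) = \left(56 - \frac{1}{5 \left(-19\right)}\right)^{2} - \left(\frac{2}{3} - \frac{182}{3}\right) = \left(56 - - \frac{1}{95}\right)^{2} - -60 = \left(56 + \frac{1}{95}\right)^{2} + 60 = \left(\frac{5321}{95}\right)^{2} + 60 = \frac{28313041}{9025} + 60 = \frac{28854541}{9025}$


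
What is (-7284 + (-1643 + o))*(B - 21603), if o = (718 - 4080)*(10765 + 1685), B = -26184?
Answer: 2000642274849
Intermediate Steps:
o = -41856900 (o = -3362*12450 = -41856900)
(-7284 + (-1643 + o))*(B - 21603) = (-7284 + (-1643 - 41856900))*(-26184 - 21603) = (-7284 - 41858543)*(-47787) = -41865827*(-47787) = 2000642274849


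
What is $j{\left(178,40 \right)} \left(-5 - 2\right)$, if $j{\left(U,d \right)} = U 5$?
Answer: $-6230$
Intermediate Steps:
$j{\left(U,d \right)} = 5 U$
$j{\left(178,40 \right)} \left(-5 - 2\right) = 5 \cdot 178 \left(-5 - 2\right) = 890 \left(-5 - 2\right) = 890 \left(-7\right) = -6230$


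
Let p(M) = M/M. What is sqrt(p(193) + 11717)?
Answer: 3*sqrt(1302) ≈ 108.25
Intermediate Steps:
p(M) = 1
sqrt(p(193) + 11717) = sqrt(1 + 11717) = sqrt(11718) = 3*sqrt(1302)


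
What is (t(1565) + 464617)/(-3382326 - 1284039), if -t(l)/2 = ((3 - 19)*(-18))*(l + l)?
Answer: 1338263/4666365 ≈ 0.28679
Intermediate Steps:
t(l) = -1152*l (t(l) = -2*(3 - 19)*(-18)*(l + l) = -2*(-16*(-18))*2*l = -576*2*l = -1152*l)
(t(1565) + 464617)/(-3382326 - 1284039) = (-1152*1565 + 464617)/(-3382326 - 1284039) = (-1802880 + 464617)/(-4666365) = -1338263*(-1/4666365) = 1338263/4666365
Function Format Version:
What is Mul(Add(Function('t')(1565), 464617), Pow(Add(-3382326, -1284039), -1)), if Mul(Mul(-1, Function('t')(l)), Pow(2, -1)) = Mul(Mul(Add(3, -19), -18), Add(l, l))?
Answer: Rational(1338263, 4666365) ≈ 0.28679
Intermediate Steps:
Function('t')(l) = Mul(-1152, l) (Function('t')(l) = Mul(-2, Mul(Mul(Add(3, -19), -18), Add(l, l))) = Mul(-2, Mul(Mul(-16, -18), Mul(2, l))) = Mul(-2, Mul(288, Mul(2, l))) = Mul(-2, Mul(576, l)) = Mul(-1152, l))
Mul(Add(Function('t')(1565), 464617), Pow(Add(-3382326, -1284039), -1)) = Mul(Add(Mul(-1152, 1565), 464617), Pow(Add(-3382326, -1284039), -1)) = Mul(Add(-1802880, 464617), Pow(-4666365, -1)) = Mul(-1338263, Rational(-1, 4666365)) = Rational(1338263, 4666365)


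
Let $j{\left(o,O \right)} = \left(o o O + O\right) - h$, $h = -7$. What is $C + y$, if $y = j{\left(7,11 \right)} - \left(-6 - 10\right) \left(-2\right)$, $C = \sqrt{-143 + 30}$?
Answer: $525 + i \sqrt{113} \approx 525.0 + 10.63 i$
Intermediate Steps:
$C = i \sqrt{113}$ ($C = \sqrt{-113} = i \sqrt{113} \approx 10.63 i$)
$j{\left(o,O \right)} = 7 + O + O o^{2}$ ($j{\left(o,O \right)} = \left(o o O + O\right) - -7 = \left(o^{2} O + O\right) + 7 = \left(O o^{2} + O\right) + 7 = \left(O + O o^{2}\right) + 7 = 7 + O + O o^{2}$)
$y = 525$ ($y = \left(7 + 11 + 11 \cdot 7^{2}\right) - \left(-6 - 10\right) \left(-2\right) = \left(7 + 11 + 11 \cdot 49\right) - \left(-6 - 10\right) \left(-2\right) = \left(7 + 11 + 539\right) - \left(-16\right) \left(-2\right) = 557 - 32 = 525$)
$C + y = i \sqrt{113} + 525 = 525 + i \sqrt{113}$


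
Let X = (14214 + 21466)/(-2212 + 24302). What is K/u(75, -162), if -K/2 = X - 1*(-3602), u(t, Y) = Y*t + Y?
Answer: 1326731/2266434 ≈ 0.58538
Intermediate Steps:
X = 3568/2209 (X = 35680/22090 = 35680*(1/22090) = 3568/2209 ≈ 1.6152)
u(t, Y) = Y + Y*t
K = -15920772/2209 (K = -2*(3568/2209 - 1*(-3602)) = -2*(3568/2209 + 3602) = -2*7960386/2209 = -15920772/2209 ≈ -7207.2)
K/u(75, -162) = -15920772*(-1/(162*(1 + 75)))/2209 = -15920772/(2209*((-162*76))) = -15920772/2209/(-12312) = -15920772/2209*(-1/12312) = 1326731/2266434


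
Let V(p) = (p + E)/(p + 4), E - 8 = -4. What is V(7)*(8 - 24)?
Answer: -16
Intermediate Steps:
E = 4 (E = 8 - 4 = 4)
V(p) = 1 (V(p) = (p + 4)/(p + 4) = (4 + p)/(4 + p) = 1)
V(7)*(8 - 24) = 1*(8 - 24) = 1*(-16) = -16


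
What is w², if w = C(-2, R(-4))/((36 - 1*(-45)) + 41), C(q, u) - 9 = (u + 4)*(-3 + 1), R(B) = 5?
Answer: 81/14884 ≈ 0.0054421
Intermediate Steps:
C(q, u) = 1 - 2*u (C(q, u) = 9 + (u + 4)*(-3 + 1) = 9 + (4 + u)*(-2) = 9 + (-8 - 2*u) = 1 - 2*u)
w = -9/122 (w = (1 - 2*5)/((36 - 1*(-45)) + 41) = (1 - 10)/((36 + 45) + 41) = -9/(81 + 41) = -9/122 ≈ -0.073771)
w² = (-9/122)² = 81/14884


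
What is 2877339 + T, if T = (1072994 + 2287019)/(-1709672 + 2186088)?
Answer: 1370813697037/476416 ≈ 2.8773e+6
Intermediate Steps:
T = 3360013/476416 ≈ 7.0527
2877339 + T = 2877339 + 3360013/476416 = 1370813697037/476416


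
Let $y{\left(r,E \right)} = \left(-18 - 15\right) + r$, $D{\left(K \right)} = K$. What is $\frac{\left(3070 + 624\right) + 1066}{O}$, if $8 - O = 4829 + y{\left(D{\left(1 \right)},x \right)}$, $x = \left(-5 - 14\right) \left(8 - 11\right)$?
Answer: $- \frac{4760}{4789} \approx -0.99394$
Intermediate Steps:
$x = 57$ ($x = \left(-19\right) \left(-3\right) = 57$)
$y{\left(r,E \right)} = -33 + r$
$O = -4789$ ($O = 8 - \left(4829 + \left(-33 + 1\right)\right) = 8 - \left(4829 - 32\right) = 8 - 4797 = -4789$)
$\frac{\left(3070 + 624\right) + 1066}{O} = \frac{\left(3070 + 624\right) + 1066}{-4789} = \left(3694 + 1066\right) \left(- \frac{1}{4789}\right) = 4760 \left(- \frac{1}{4789}\right) = - \frac{4760}{4789}$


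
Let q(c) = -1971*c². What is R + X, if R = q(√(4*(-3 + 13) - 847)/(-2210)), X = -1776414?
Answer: -8676182026803/4884100 ≈ -1.7764e+6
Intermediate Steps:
R = 1590597/4884100 (R = -(-1669437/4884100 + 1971*(-3 + 13)/1221025) = -1971*(√(4*10 - 847)*(-1/2210))² = -1971*(√(40 - 847)*(-1/2210))² = -1971*(√(-807)*(-1/2210))² = -1971*((I*√807)*(-1/2210))² = -1971*(-I*√807/2210)² = -1971*(-807/4884100) = 1590597/4884100 ≈ 0.32567)
R + X = 1590597/4884100 - 1776414 = -8676182026803/4884100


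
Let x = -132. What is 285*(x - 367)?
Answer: -142215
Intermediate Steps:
285*(x - 367) = 285*(-132 - 367) = 285*(-499) = -142215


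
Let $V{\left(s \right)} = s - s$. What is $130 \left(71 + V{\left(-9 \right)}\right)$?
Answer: $9230$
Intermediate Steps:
$V{\left(s \right)} = 0$
$130 \left(71 + V{\left(-9 \right)}\right) = 130 \left(71 + 0\right) = 130 \cdot 71 = 9230$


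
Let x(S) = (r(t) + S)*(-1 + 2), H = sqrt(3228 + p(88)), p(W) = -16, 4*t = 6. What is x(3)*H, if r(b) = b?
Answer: 9*sqrt(803) ≈ 255.04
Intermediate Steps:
t = 3/2 (t = (1/4)*6 = 3/2 ≈ 1.5000)
H = 2*sqrt(803) (H = sqrt(3228 - 16) = sqrt(3212) = 2*sqrt(803) ≈ 56.674)
x(S) = 3/2 + S (x(S) = (3/2 + S)*(-1 + 2) = (3/2 + S)*1 = 3/2 + S)
x(3)*H = (3/2 + 3)*(2*sqrt(803)) = 9*(2*sqrt(803))/2 = 9*sqrt(803)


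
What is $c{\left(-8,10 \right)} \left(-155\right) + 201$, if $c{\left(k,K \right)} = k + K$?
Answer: $-109$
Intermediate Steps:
$c{\left(k,K \right)} = K + k$
$c{\left(-8,10 \right)} \left(-155\right) + 201 = \left(10 - 8\right) \left(-155\right) + 201 = 2 \left(-155\right) + 201 = -310 + 201 = -109$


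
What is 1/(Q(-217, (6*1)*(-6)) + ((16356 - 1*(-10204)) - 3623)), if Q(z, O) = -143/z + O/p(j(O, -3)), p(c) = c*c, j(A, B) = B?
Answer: 217/4976604 ≈ 4.3604e-5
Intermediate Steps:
p(c) = c**2
Q(z, O) = -143/z + O/9 (Q(z, O) = -143/z + O/((-3)**2) = -143/z + O/9)
1/(Q(-217, (6*1)*(-6)) + ((16356 - 1*(-10204)) - 3623)) = 1/((-143/(-217) + ((6*1)*(-6))/9) + ((16356 - 1*(-10204)) - 3623)) = 1/((-143*(-1/217) + (6*(-6))/9) + ((16356 + 10204) - 3623)) = 1/((143/217 + (1/9)*(-36)) + (26560 - 3623)) = 1/((143/217 - 4) + 22937) = 1/(-725/217 + 22937) = 1/(4976604/217) = 217/4976604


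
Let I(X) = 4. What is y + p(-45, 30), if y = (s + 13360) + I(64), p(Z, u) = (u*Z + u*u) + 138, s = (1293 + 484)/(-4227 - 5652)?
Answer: 128938931/9879 ≈ 13052.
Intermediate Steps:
s = -1777/9879 (s = 1777/(-9879) = 1777*(-1/9879) = -1777/9879 ≈ -0.17988)
p(Z, u) = 138 + u**2 + Z*u (p(Z, u) = (Z*u + u**2) + 138 = (u**2 + Z*u) + 138 = 138 + u**2 + Z*u)
y = 132021179/9879 (y = (-1777/9879 + 13360) + 4 = 131981663/9879 + 4 = 132021179/9879 ≈ 13364.)
y + p(-45, 30) = 132021179/9879 + (138 + 30**2 - 45*30) = 132021179/9879 + (138 + 900 - 1350) = 132021179/9879 - 312 = 128938931/9879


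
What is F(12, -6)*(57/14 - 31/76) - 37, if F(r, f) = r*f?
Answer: -40003/133 ≈ -300.77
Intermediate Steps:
F(r, f) = f*r
F(12, -6)*(57/14 - 31/76) - 37 = (-6*12)*(57/14 - 31/76) - 37 = -72*(57*(1/14) - 31*1/76) - 37 = -72*(57/14 - 31/76) - 37 = -72*1949/532 - 37 = -35082/133 - 37 = -40003/133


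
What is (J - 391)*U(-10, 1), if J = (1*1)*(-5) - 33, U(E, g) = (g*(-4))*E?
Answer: -17160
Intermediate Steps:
U(E, g) = -4*E*g (U(E, g) = (-4*g)*E = -4*E*g)
J = -38 (J = 1*(-5) - 33 = -5 - 33 = -38)
(J - 391)*U(-10, 1) = (-38 - 391)*(-4*(-10)*1) = -429*40 = -17160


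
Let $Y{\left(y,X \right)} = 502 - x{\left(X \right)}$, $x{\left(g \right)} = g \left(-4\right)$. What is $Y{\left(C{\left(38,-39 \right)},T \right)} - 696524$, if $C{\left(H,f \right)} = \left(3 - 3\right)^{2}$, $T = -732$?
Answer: $-698950$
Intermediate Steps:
$C{\left(H,f \right)} = 0$ ($C{\left(H,f \right)} = 0^{2} = 0$)
$x{\left(g \right)} = - 4 g$
$Y{\left(y,X \right)} = 502 + 4 X$ ($Y{\left(y,X \right)} = 502 - - 4 X = 502 + 4 X$)
$Y{\left(C{\left(38,-39 \right)},T \right)} - 696524 = \left(502 + 4 \left(-732\right)\right) - 696524 = \left(502 - 2928\right) - 696524 = -2426 - 696524 = -698950$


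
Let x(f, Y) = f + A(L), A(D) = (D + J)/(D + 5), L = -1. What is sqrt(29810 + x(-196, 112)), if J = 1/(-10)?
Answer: sqrt(11845490)/20 ≈ 172.09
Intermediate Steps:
J = -1/10 ≈ -0.10000
A(D) = (-1/10 + D)/(5 + D) (A(D) = (D - 1/10)/(D + 5) = (-1/10 + D)/(5 + D))
x(f, Y) = -11/40 + f (x(f, Y) = f + (-1/10 - 1)/(5 - 1) = f - 11/10/4 = f + (1/4)*(-11/10) = f - 11/40 = -11/40 + f)
sqrt(29810 + x(-196, 112)) = sqrt(29810 + (-11/40 - 196)) = sqrt(29810 - 7851/40) = sqrt(1184549/40) = sqrt(11845490)/20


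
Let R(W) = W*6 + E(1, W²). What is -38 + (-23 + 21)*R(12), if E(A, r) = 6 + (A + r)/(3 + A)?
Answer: -533/2 ≈ -266.50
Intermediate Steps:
E(A, r) = 6 + (A + r)/(3 + A)
R(W) = 25/4 + 6*W + W²/4 (R(W) = W*6 + (18 + W² + 7*1)/(3 + 1) = 6*W + (18 + W² + 7)/4 = 6*W + (25 + W²)/4 = 6*W + (25/4 + W²/4) = 25/4 + 6*W + W²/4)
-38 + (-23 + 21)*R(12) = -38 + (-23 + 21)*(25/4 + 6*12 + (¼)*12²) = -38 - 2*(25/4 + 72 + (¼)*144) = -38 - 2*(25/4 + 72 + 36) = -38 - 2*457/4 = -38 - 457/2 = -533/2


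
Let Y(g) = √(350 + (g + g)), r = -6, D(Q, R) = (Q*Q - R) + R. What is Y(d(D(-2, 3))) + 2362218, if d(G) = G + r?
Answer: 2362218 + √346 ≈ 2.3622e+6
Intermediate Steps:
D(Q, R) = Q² (D(Q, R) = (Q² - R) + R = Q²)
d(G) = -6 + G (d(G) = G - 6 = -6 + G)
Y(g) = √(350 + 2*g)
Y(d(D(-2, 3))) + 2362218 = √(350 + 2*(-6 + (-2)²)) + 2362218 = √(350 + 2*(-6 + 4)) + 2362218 = √(350 + 2*(-2)) + 2362218 = √(350 - 4) + 2362218 = √346 + 2362218 = 2362218 + √346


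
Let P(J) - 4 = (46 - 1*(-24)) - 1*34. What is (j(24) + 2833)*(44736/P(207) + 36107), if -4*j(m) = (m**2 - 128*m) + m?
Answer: 642324277/5 ≈ 1.2846e+8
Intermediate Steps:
P(J) = 40 (P(J) = 4 + ((46 - 1*(-24)) - 1*34) = 4 + ((46 + 24) - 34) = 4 + (70 - 34) = 4 + 36 = 40)
j(m) = -m**2/4 + 127*m/4 (j(m) = -((m**2 - 128*m) + m)/4 = -(m**2 - 127*m)/4 = -m**2/4 + 127*m/4)
(j(24) + 2833)*(44736/P(207) + 36107) = ((1/4)*24*(127 - 1*24) + 2833)*(44736/40 + 36107) = ((1/4)*24*(127 - 24) + 2833)*(44736*(1/40) + 36107) = ((1/4)*24*103 + 2833)*(5592/5 + 36107) = (618 + 2833)*(186127/5) = 3451*(186127/5) = 642324277/5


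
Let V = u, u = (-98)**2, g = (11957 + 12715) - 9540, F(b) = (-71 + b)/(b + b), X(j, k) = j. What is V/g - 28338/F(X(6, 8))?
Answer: 98968301/18915 ≈ 5232.3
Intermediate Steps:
F(b) = (-71 + b)/(2*b) (F(b) = (-71 + b)/((2*b)) = (-71 + b)*(1/(2*b)) = (-71 + b)/(2*b))
g = 15132 (g = 24672 - 9540 = 15132)
u = 9604
V = 9604
V/g - 28338/F(X(6, 8)) = 9604/15132 - 28338*12/(-71 + 6) = 9604*(1/15132) - 28338/((1/2)*(1/6)*(-65)) = 2401/3783 - 28338/(-65/12) = 2401/3783 - 28338*(-12/65) = 2401/3783 + 340056/65 = 98968301/18915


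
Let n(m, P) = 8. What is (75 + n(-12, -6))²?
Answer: 6889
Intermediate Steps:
(75 + n(-12, -6))² = (75 + 8)² = 83² = 6889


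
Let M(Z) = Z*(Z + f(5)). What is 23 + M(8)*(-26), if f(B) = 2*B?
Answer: -3721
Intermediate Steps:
M(Z) = Z*(10 + Z) (M(Z) = Z*(Z + 2*5) = Z*(Z + 10) = Z*(10 + Z))
23 + M(8)*(-26) = 23 + (8*(10 + 8))*(-26) = 23 + (8*18)*(-26) = 23 + 144*(-26) = 23 - 3744 = -3721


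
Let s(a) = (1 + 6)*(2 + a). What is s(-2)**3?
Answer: 0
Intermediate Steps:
s(a) = 14 + 7*a (s(a) = 7*(2 + a) = 14 + 7*a)
s(-2)**3 = (14 + 7*(-2))**3 = (14 - 14)**3 = 0**3 = 0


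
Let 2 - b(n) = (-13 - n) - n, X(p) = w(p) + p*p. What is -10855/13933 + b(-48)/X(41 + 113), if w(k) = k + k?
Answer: -87303031/111575464 ≈ -0.78246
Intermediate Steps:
w(k) = 2*k
X(p) = p² + 2*p (X(p) = 2*p + p*p = 2*p + p² = p² + 2*p)
b(n) = 15 + 2*n (b(n) = 2 - ((-13 - n) - n) = 2 - (-13 - 2*n) = 2 + (13 + 2*n) = 15 + 2*n)
-10855/13933 + b(-48)/X(41 + 113) = -10855/13933 + (15 + 2*(-48))/(((41 + 113)*(2 + (41 + 113)))) = -10855*1/13933 + (15 - 96)/((154*(2 + 154))) = -10855/13933 - 81/(154*156) = -10855/13933 - 81/24024 = -10855/13933 - 81*1/24024 = -10855/13933 - 27/8008 = -87303031/111575464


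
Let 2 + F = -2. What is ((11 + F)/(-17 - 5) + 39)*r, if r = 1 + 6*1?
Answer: 5957/22 ≈ 270.77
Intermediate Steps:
F = -4 (F = -2 - 2 = -4)
r = 7 (r = 1 + 6 = 7)
((11 + F)/(-17 - 5) + 39)*r = ((11 - 4)/(-17 - 5) + 39)*7 = (7/(-22) + 39)*7 = (7*(-1/22) + 39)*7 = (-7/22 + 39)*7 = (851/22)*7 = 5957/22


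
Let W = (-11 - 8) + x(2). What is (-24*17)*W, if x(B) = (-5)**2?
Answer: -2448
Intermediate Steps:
x(B) = 25
W = 6 (W = (-11 - 8) + 25 = -19 + 25 = 6)
(-24*17)*W = -24*17*6 = -408*6 = -2448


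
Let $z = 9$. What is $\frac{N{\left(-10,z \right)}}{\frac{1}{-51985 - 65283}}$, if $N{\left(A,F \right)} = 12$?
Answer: $-1407216$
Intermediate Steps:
$\frac{N{\left(-10,z \right)}}{\frac{1}{-51985 - 65283}} = \frac{1}{\frac{1}{-51985 - 65283}} \cdot 12 = \frac{1}{\frac{1}{-117268}} \cdot 12 = \frac{1}{- \frac{1}{117268}} \cdot 12 = \left(-117268\right) 12 = -1407216$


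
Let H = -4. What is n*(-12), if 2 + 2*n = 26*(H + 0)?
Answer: 636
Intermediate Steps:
n = -53 (n = -1 + (26*(-4 + 0))/2 = -1 + (26*(-4))/2 = -1 + (½)*(-104) = -1 - 52 = -53)
n*(-12) = -53*(-12) = 636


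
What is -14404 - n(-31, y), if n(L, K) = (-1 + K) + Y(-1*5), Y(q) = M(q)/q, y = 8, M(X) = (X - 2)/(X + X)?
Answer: -720543/50 ≈ -14411.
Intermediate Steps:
M(X) = (-2 + X)/(2*X) (M(X) = (-2 + X)/((2*X)) = (-2 + X)*(1/(2*X)) = (-2 + X)/(2*X))
Y(q) = (-2 + q)/(2*q²) (Y(q) = ((-2 + q)/(2*q))/q = (-2 + q)/(2*q²))
n(L, K) = -57/50 + K (n(L, K) = (-1 + K) + (-2 - 1*5)/(2*(-1*5)²) = (-1 + K) + (½)*(-2 - 5)/(-5)² = (-1 + K) + (½)*(1/25)*(-7) = (-1 + K) - 7/50 = -57/50 + K)
-14404 - n(-31, y) = -14404 - (-57/50 + 8) = -14404 - 1*343/50 = -14404 - 343/50 = -720543/50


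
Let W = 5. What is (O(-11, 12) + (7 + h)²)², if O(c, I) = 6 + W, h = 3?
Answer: 12321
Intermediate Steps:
O(c, I) = 11 (O(c, I) = 6 + 5 = 11)
(O(-11, 12) + (7 + h)²)² = (11 + (7 + 3)²)² = (11 + 10²)² = (11 + 100)² = 111² = 12321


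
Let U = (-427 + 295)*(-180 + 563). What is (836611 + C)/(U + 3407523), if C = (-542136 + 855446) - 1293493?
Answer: -143572/3356967 ≈ -0.042768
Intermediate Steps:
C = -980183 (C = 313310 - 1293493 = -980183)
U = -50556 (U = -132*383 = -50556)
(836611 + C)/(U + 3407523) = (836611 - 980183)/(-50556 + 3407523) = -143572/3356967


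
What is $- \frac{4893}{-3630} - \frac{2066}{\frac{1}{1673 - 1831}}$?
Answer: $\frac{394979511}{1210} \approx 3.2643 \cdot 10^{5}$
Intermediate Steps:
$- \frac{4893}{-3630} - \frac{2066}{\frac{1}{1673 - 1831}} = \left(-4893\right) \left(- \frac{1}{3630}\right) - \frac{2066}{\frac{1}{-158}} = \frac{1631}{1210} - \frac{2066}{- \frac{1}{158}} = \frac{1631}{1210} - -326428 = \frac{1631}{1210} + 326428 = \frac{394979511}{1210}$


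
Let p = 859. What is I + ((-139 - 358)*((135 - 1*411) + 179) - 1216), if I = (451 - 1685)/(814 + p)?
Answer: 78618055/1673 ≈ 46992.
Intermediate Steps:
I = -1234/1673 (I = (451 - 1685)/(814 + 859) = -1234/1673 ≈ -0.73760)
I + ((-139 - 358)*((135 - 1*411) + 179) - 1216) = -1234/1673 + ((-139 - 358)*((135 - 1*411) + 179) - 1216) = -1234/1673 + (-497*((135 - 411) + 179) - 1216) = -1234/1673 + (-497*(-276 + 179) - 1216) = -1234/1673 + (-497*(-97) - 1216) = -1234/1673 + (48209 - 1216) = -1234/1673 + 46993 = 78618055/1673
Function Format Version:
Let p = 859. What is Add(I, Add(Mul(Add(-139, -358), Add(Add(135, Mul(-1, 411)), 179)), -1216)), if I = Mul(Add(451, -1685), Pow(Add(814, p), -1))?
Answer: Rational(78618055, 1673) ≈ 46992.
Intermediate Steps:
I = Rational(-1234, 1673) (I = Mul(Add(451, -1685), Pow(Add(814, 859), -1)) = Mul(-1234, Pow(1673, -1)) = Mul(-1234, Rational(1, 1673)) = Rational(-1234, 1673) ≈ -0.73760)
Add(I, Add(Mul(Add(-139, -358), Add(Add(135, Mul(-1, 411)), 179)), -1216)) = Add(Rational(-1234, 1673), Add(Mul(Add(-139, -358), Add(Add(135, Mul(-1, 411)), 179)), -1216)) = Add(Rational(-1234, 1673), Add(Mul(-497, Add(Add(135, -411), 179)), -1216)) = Add(Rational(-1234, 1673), Add(Mul(-497, Add(-276, 179)), -1216)) = Add(Rational(-1234, 1673), Add(Mul(-497, -97), -1216)) = Add(Rational(-1234, 1673), Add(48209, -1216)) = Add(Rational(-1234, 1673), 46993) = Rational(78618055, 1673)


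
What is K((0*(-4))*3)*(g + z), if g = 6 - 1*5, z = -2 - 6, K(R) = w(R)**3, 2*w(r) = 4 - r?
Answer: -56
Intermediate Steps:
w(r) = 2 - r/2 (w(r) = (4 - r)/2 = 2 - r/2)
K(R) = (2 - R/2)**3
z = -8
g = 1 (g = 6 - 5 = 1)
K((0*(-4))*3)*(g + z) = (-(-4 + (0*(-4))*3)**3/8)*(1 - 8) = -(-4 + 0*3)**3/8*(-7) = -(-4 + 0)**3/8*(-7) = -1/8*(-4)**3*(-7) = -1/8*(-64)*(-7) = 8*(-7) = -56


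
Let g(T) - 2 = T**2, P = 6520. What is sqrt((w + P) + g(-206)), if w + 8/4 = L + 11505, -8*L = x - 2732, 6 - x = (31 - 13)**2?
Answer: 3*sqrt(27041)/2 ≈ 246.66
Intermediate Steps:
x = -318 (x = 6 - (31 - 13)**2 = 6 - 1*18**2 = 6 - 1*324 = 6 - 324 = -318)
L = 1525/4 (L = -(-318 - 2732)/8 = -1/8*(-3050) = 1525/4 ≈ 381.25)
g(T) = 2 + T**2
w = 47537/4 (w = -2 + (1525/4 + 11505) = -2 + 47545/4 = 47537/4 ≈ 11884.)
sqrt((w + P) + g(-206)) = sqrt((47537/4 + 6520) + (2 + (-206)**2)) = sqrt(73617/4 + (2 + 42436)) = sqrt(73617/4 + 42438) = sqrt(243369/4) = 3*sqrt(27041)/2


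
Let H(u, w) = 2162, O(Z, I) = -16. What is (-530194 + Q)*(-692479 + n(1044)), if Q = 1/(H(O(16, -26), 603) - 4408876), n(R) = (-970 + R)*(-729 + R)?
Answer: 1563455366615378373/4406714 ≈ 3.5479e+11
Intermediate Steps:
Q = -1/4406714 (Q = 1/(2162 - 4408876) = 1/(-4406714) = -1/4406714 ≈ -2.2693e-7)
(-530194 + Q)*(-692479 + n(1044)) = (-530194 - 1/4406714)*(-692479 + (707130 + 1044² - 1699*1044)) = -2336413322517*(-692479 + (707130 + 1089936 - 1773756))/4406714 = -2336413322517*(-692479 + 23310)/4406714 = -2336413322517/4406714*(-669169) = 1563455366615378373/4406714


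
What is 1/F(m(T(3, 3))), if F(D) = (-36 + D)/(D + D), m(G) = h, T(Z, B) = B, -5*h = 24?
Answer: 4/17 ≈ 0.23529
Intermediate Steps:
h = -24/5 (h = -1/5*24 = -24/5 ≈ -4.8000)
m(G) = -24/5
F(D) = (-36 + D)/(2*D) (F(D) = (-36 + D)/((2*D)) = (-36 + D)*(1/(2*D)) = (-36 + D)/(2*D))
1/F(m(T(3, 3))) = 1/((-36 - 24/5)/(2*(-24/5))) = 1/((1/2)*(-5/24)*(-204/5)) = 1/(17/4) = 4/17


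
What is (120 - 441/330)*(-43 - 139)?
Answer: -1187823/55 ≈ -21597.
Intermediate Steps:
(120 - 441/330)*(-43 - 139) = (120 - 441*1/330)*(-182) = (120 - 147/110)*(-182) = (13053/110)*(-182) = -1187823/55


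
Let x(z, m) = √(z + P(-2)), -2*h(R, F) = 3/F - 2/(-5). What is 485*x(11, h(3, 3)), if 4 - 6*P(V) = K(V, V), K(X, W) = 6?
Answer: 1940*√6/3 ≈ 1584.0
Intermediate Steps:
h(R, F) = -⅕ - 3/(2*F) (h(R, F) = -(3/F - 2/(-5))/2 = -(3/F - 2*(-⅕))/2 = -(3/F + ⅖)/2 = -(⅖ + 3/F)/2 = -⅕ - 3/(2*F))
P(V) = -⅓ (P(V) = ⅔ - ⅙*6 = ⅔ - 1 = -⅓)
x(z, m) = √(-⅓ + z) (x(z, m) = √(z - ⅓) = √(-⅓ + z))
485*x(11, h(3, 3)) = 485*(√(-3 + 9*11)/3) = 485*(√(-3 + 99)/3) = 485*(√96/3) = 485*((4*√6)/3) = 485*(4*√6/3) = 1940*√6/3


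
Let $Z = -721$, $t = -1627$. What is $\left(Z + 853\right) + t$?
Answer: $-1495$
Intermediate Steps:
$\left(Z + 853\right) + t = \left(-721 + 853\right) - 1627 = 132 - 1627 = -1495$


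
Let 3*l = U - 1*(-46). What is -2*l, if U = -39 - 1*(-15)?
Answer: -44/3 ≈ -14.667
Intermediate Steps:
U = -24 (U = -39 + 15 = -24)
l = 22/3 (l = (-24 - 1*(-46))/3 = (-24 + 46)/3 = (⅓)*22 = 22/3 ≈ 7.3333)
-2*l = -2*22/3 = -44/3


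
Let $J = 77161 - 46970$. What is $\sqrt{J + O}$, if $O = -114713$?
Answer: $i \sqrt{84522} \approx 290.73 i$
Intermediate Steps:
$J = 30191$ ($J = 77161 - 46970 = 30191$)
$\sqrt{J + O} = \sqrt{30191 - 114713} = \sqrt{-84522} = i \sqrt{84522}$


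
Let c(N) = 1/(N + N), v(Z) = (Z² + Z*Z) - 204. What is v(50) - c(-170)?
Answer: 1630641/340 ≈ 4796.0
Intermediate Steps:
v(Z) = -204 + 2*Z² (v(Z) = (Z² + Z²) - 204 = 2*Z² - 204 = -204 + 2*Z²)
c(N) = 1/(2*N)
v(50) - c(-170) = (-204 + 2*50²) - 1/(2*(-170)) = (-204 + 2*2500) - (-1)/(2*170) = (-204 + 5000) - 1*(-1/340) = 4796 + 1/340 = 1630641/340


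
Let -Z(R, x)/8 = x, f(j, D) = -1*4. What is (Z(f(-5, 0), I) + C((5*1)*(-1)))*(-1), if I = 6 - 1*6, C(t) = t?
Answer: 5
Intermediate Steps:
f(j, D) = -4
I = 0 (I = 6 - 6 = 0)
Z(R, x) = -8*x
(Z(f(-5, 0), I) + C((5*1)*(-1)))*(-1) = (-8*0 + (5*1)*(-1))*(-1) = (0 + 5*(-1))*(-1) = (0 - 5)*(-1) = -5*(-1) = 5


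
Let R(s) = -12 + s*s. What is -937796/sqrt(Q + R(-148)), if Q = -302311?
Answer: 937796*I*sqrt(280419)/280419 ≈ 1770.9*I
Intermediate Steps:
R(s) = -12 + s**2
-937796/sqrt(Q + R(-148)) = -937796/sqrt(-302311 + (-12 + (-148)**2)) = -937796/sqrt(-302311 + (-12 + 21904)) = -937796/sqrt(-302311 + 21892) = -937796*(-I*sqrt(280419)/280419) = -(-937796)*I*sqrt(280419)/280419 = 937796*I*sqrt(280419)/280419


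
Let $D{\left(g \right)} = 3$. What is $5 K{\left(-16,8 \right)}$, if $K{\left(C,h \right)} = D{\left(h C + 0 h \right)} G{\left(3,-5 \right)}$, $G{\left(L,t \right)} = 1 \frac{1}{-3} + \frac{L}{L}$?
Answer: $10$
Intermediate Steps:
$G{\left(L,t \right)} = \frac{2}{3}$ ($G{\left(L,t \right)} = 1 \left(- \frac{1}{3}\right) + 1 = - \frac{1}{3} + 1 = \frac{2}{3}$)
$K{\left(C,h \right)} = 2$ ($K{\left(C,h \right)} = 3 \cdot \frac{2}{3} = 2$)
$5 K{\left(-16,8 \right)} = 5 \cdot 2 = 10$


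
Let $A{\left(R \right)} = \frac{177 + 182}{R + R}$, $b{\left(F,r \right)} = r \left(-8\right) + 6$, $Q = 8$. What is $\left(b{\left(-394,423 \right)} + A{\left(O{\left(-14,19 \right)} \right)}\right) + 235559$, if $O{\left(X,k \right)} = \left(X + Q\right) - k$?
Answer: $\frac{11608691}{50} \approx 2.3217 \cdot 10^{5}$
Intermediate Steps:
$b{\left(F,r \right)} = 6 - 8 r$ ($b{\left(F,r \right)} = - 8 r + 6 = 6 - 8 r$)
$O{\left(X,k \right)} = 8 + X - k$ ($O{\left(X,k \right)} = \left(X + 8\right) - k = \left(8 + X\right) - k = 8 + X - k$)
$A{\left(R \right)} = \frac{359}{2 R}$
$\left(b{\left(-394,423 \right)} + A{\left(O{\left(-14,19 \right)} \right)}\right) + 235559 = \left(\left(6 - 3384\right) + \frac{359}{2 \left(8 - 14 - 19\right)}\right) + 235559 = \left(-3378 + \frac{359}{2 \left(-25\right)}\right) + 235559 = \left(-3378 + \frac{359}{2} \left(- \frac{1}{25}\right)\right) + 235559 = \left(-3378 - \frac{359}{50}\right) + 235559 = - \frac{169259}{50} + 235559 = \frac{11608691}{50}$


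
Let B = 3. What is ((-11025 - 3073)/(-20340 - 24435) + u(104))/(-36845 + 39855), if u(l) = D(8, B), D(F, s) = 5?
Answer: 237973/134772750 ≈ 0.0017657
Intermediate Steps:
u(l) = 5
((-11025 - 3073)/(-20340 - 24435) + u(104))/(-36845 + 39855) = ((-11025 - 3073)/(-20340 - 24435) + 5)/(-36845 + 39855) = (-14098/(-44775) + 5)/3010 = (-14098*(-1/44775) + 5)*(1/3010) = (14098/44775 + 5)*(1/3010) = (237973/44775)*(1/3010) = 237973/134772750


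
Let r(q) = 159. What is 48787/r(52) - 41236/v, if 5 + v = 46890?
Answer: 2280821971/7454715 ≈ 305.96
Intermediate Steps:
v = 46885 (v = -5 + 46890 = 46885)
48787/r(52) - 41236/v = 48787/159 - 41236/46885 = 2280821971/7454715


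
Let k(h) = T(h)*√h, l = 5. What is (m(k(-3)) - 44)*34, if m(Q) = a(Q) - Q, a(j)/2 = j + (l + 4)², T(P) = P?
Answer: 4012 - 102*I*√3 ≈ 4012.0 - 176.67*I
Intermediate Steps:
a(j) = 162 + 2*j (a(j) = 2*(j + (5 + 4)²) = 2*(j + 9²) = 2*(j + 81) = 2*(81 + j) = 162 + 2*j)
k(h) = h^(3/2) (k(h) = h*√h = h^(3/2))
m(Q) = 162 + Q (m(Q) = (162 + 2*Q) - Q = 162 + Q)
(m(k(-3)) - 44)*34 = ((162 + (-3)^(3/2)) - 44)*34 = ((162 - 3*I*√3) - 44)*34 = (118 - 3*I*√3)*34 = 4012 - 102*I*√3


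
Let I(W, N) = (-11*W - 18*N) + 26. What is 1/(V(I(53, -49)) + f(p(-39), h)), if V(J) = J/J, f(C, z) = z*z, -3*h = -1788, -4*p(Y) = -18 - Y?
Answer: 1/355217 ≈ 2.8152e-6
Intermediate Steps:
p(Y) = 9/2 + Y/4 (p(Y) = -(-18 - Y)/4 = 9/2 + Y/4)
I(W, N) = 26 - 18*N - 11*W (I(W, N) = (-18*N - 11*W) + 26 = 26 - 18*N - 11*W)
h = 596 (h = -1/3*(-1788) = 596)
f(C, z) = z**2
V(J) = 1
1/(V(I(53, -49)) + f(p(-39), h)) = 1/(1 + 596**2) = 1/(1 + 355216) = 1/355217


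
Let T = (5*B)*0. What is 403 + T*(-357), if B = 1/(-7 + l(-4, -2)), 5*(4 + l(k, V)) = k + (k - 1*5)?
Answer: 403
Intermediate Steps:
l(k, V) = -5 + 2*k/5 (l(k, V) = -4 + (k + (k - 1*5))/5 = -4 + (k + (k - 5))/5 = -4 + (k + (-5 + k))/5 = -4 + (-5 + 2*k)/5 = -4 + (-1 + 2*k/5) = -5 + 2*k/5)
B = -5/68 (B = 1/(-7 + (-5 + (⅖)*(-4))) = 1/(-7 + (-5 - 8/5)) = 1/(-7 - 33/5) = 1/(-68/5) = -5/68 ≈ -0.073529)
T = 0 (T = (5*(-5/68))*0 = -25/68*0 = 0)
403 + T*(-357) = 403 + 0*(-357) = 403 + 0 = 403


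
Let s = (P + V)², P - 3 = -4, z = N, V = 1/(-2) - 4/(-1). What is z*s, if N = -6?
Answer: -75/2 ≈ -37.500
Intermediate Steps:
V = 7/2 (V = 1*(-½) - 4*(-1) = -½ + 4 = 7/2 ≈ 3.5000)
z = -6
P = -1 (P = 3 - 4 = -1)
s = 25/4 (s = (-1 + 7/2)² = (5/2)² = 25/4 ≈ 6.2500)
z*s = -6*25/4 = -75/2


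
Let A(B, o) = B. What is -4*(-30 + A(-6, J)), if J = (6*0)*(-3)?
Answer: 144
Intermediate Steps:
J = 0 (J = 0*(-3) = 0)
-4*(-30 + A(-6, J)) = -4*(-30 - 6) = -4*(-36) = 144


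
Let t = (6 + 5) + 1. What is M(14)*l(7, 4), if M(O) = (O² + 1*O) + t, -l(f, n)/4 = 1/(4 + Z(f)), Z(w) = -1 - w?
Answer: 222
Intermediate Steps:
t = 12 (t = 11 + 1 = 12)
l(f, n) = -4/(3 - f) (l(f, n) = -4/(4 + (-1 - f)) = -4/(3 - f))
M(O) = 12 + O + O² (M(O) = (O² + 1*O) + 12 = (O² + O) + 12 = (O + O²) + 12 = 12 + O + O²)
M(14)*l(7, 4) = (12 + 14 + 14²)*(4/(-3 + 7)) = (12 + 14 + 196)*(4/4) = 222*(4*(¼)) = 222*1 = 222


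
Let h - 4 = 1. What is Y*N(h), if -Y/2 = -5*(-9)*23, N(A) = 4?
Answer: -8280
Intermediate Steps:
h = 5 (h = 4 + 1 = 5)
Y = -2070 (Y = -2*(-5*(-9))*23 = -90*23 = -2*1035 = -2070)
Y*N(h) = -2070*4 = -8280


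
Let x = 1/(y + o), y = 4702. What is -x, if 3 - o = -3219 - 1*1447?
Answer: -1/9371 ≈ -0.00010671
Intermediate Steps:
o = 4669 (o = 3 - (-3219 - 1*1447) = 3 - (-3219 - 1447) = 3 - 1*(-4666) = 3 + 4666 = 4669)
x = 1/9371 (x = 1/(4702 + 4669) = 1/9371 ≈ 0.00010671)
-x = -1*1/9371 = -1/9371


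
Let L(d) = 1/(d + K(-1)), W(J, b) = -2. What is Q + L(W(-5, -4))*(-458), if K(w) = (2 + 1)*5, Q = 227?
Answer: 2493/13 ≈ 191.77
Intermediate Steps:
K(w) = 15 (K(w) = 3*5 = 15)
L(d) = 1/(15 + d) (L(d) = 1/(d + 15) = 1/(15 + d))
Q + L(W(-5, -4))*(-458) = 227 - 458/(15 - 2) = 227 - 458/13 = 2493/13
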